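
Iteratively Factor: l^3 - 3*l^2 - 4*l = (l - 4)*(l^2 + l) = (l - 4)*(l + 1)*(l)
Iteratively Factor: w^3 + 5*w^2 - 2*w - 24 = (w + 4)*(w^2 + w - 6) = (w + 3)*(w + 4)*(w - 2)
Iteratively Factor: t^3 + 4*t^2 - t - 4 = (t + 4)*(t^2 - 1) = (t - 1)*(t + 4)*(t + 1)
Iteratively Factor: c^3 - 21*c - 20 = (c - 5)*(c^2 + 5*c + 4) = (c - 5)*(c + 4)*(c + 1)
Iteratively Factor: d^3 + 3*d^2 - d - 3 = (d - 1)*(d^2 + 4*d + 3) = (d - 1)*(d + 1)*(d + 3)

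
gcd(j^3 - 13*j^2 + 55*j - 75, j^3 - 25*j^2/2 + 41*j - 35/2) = j - 5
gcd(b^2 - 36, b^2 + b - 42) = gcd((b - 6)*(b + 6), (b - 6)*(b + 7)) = b - 6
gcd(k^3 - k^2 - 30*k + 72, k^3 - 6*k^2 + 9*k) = k - 3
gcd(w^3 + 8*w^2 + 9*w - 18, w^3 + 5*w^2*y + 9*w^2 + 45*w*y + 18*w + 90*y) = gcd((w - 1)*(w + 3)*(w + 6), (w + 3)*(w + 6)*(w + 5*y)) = w^2 + 9*w + 18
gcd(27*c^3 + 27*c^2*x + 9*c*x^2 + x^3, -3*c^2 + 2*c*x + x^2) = 3*c + x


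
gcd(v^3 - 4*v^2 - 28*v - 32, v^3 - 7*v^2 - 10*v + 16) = v^2 - 6*v - 16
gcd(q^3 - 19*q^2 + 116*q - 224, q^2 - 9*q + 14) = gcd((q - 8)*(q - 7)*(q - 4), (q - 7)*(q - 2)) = q - 7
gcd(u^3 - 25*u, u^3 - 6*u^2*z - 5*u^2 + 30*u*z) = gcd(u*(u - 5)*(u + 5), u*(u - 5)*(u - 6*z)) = u^2 - 5*u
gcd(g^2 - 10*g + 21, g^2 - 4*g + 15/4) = 1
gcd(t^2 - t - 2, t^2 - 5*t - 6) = t + 1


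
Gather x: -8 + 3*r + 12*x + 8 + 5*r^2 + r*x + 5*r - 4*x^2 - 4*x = 5*r^2 + 8*r - 4*x^2 + x*(r + 8)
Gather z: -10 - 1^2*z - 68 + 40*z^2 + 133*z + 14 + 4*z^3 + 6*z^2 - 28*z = 4*z^3 + 46*z^2 + 104*z - 64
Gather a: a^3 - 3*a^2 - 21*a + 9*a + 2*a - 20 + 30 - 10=a^3 - 3*a^2 - 10*a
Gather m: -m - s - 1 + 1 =-m - s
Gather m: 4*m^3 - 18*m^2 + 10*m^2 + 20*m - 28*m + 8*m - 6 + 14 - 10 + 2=4*m^3 - 8*m^2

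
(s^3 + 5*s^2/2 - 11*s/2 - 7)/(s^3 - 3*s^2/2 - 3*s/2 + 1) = (2*s + 7)/(2*s - 1)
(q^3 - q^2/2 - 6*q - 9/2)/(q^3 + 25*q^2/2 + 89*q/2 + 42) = (q^2 - 2*q - 3)/(q^2 + 11*q + 28)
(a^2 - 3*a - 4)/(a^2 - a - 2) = (a - 4)/(a - 2)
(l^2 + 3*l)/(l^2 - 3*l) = (l + 3)/(l - 3)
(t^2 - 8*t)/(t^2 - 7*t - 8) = t/(t + 1)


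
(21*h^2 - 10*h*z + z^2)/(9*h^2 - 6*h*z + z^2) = (-7*h + z)/(-3*h + z)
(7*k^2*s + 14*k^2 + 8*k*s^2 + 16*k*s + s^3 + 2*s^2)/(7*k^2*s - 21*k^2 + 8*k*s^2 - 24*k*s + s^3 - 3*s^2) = (s + 2)/(s - 3)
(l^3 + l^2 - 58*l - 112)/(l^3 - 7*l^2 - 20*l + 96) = (l^2 + 9*l + 14)/(l^2 + l - 12)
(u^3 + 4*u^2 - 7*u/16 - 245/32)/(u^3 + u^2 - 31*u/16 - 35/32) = (2*u + 7)/(2*u + 1)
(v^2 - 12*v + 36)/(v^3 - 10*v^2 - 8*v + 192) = (v - 6)/(v^2 - 4*v - 32)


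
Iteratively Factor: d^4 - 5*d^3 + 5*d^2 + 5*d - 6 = (d - 2)*(d^3 - 3*d^2 - d + 3) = (d - 2)*(d - 1)*(d^2 - 2*d - 3) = (d - 3)*(d - 2)*(d - 1)*(d + 1)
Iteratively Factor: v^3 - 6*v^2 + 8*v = (v - 4)*(v^2 - 2*v) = v*(v - 4)*(v - 2)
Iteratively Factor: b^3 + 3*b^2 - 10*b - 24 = (b + 2)*(b^2 + b - 12) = (b + 2)*(b + 4)*(b - 3)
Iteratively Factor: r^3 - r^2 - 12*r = (r - 4)*(r^2 + 3*r) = r*(r - 4)*(r + 3)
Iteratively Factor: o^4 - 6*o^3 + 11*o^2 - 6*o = (o - 1)*(o^3 - 5*o^2 + 6*o) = o*(o - 1)*(o^2 - 5*o + 6) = o*(o - 2)*(o - 1)*(o - 3)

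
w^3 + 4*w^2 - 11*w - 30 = (w - 3)*(w + 2)*(w + 5)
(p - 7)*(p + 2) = p^2 - 5*p - 14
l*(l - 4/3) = l^2 - 4*l/3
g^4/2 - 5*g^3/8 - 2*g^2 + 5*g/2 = g*(g/2 + 1)*(g - 2)*(g - 5/4)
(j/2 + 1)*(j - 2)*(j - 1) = j^3/2 - j^2/2 - 2*j + 2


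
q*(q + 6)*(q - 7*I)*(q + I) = q^4 + 6*q^3 - 6*I*q^3 + 7*q^2 - 36*I*q^2 + 42*q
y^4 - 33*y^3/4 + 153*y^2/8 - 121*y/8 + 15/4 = (y - 5)*(y - 2)*(y - 3/4)*(y - 1/2)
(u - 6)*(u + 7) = u^2 + u - 42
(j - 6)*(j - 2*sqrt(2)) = j^2 - 6*j - 2*sqrt(2)*j + 12*sqrt(2)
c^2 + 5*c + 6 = (c + 2)*(c + 3)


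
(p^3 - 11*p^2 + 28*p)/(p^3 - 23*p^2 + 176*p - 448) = p*(p - 4)/(p^2 - 16*p + 64)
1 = 1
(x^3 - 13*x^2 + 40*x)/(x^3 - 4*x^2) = (x^2 - 13*x + 40)/(x*(x - 4))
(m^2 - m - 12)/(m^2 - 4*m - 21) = (m - 4)/(m - 7)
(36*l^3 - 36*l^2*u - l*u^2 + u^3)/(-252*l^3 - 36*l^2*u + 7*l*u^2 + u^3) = (-l + u)/(7*l + u)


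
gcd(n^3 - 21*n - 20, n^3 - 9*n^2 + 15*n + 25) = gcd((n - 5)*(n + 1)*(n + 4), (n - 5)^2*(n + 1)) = n^2 - 4*n - 5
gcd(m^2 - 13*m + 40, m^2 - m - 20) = m - 5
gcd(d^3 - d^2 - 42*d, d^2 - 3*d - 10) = 1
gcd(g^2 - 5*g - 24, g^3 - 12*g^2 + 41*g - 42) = 1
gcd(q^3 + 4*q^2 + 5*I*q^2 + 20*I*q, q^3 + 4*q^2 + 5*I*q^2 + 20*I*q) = q^3 + q^2*(4 + 5*I) + 20*I*q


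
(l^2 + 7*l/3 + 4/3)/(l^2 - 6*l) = (3*l^2 + 7*l + 4)/(3*l*(l - 6))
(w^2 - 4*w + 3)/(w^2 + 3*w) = (w^2 - 4*w + 3)/(w*(w + 3))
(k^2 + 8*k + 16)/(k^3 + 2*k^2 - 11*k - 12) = (k + 4)/(k^2 - 2*k - 3)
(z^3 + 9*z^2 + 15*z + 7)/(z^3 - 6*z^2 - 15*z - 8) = (z + 7)/(z - 8)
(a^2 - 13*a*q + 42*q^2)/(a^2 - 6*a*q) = (a - 7*q)/a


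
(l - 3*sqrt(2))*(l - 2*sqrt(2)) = l^2 - 5*sqrt(2)*l + 12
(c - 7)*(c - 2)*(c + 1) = c^3 - 8*c^2 + 5*c + 14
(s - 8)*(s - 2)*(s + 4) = s^3 - 6*s^2 - 24*s + 64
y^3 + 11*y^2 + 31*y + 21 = (y + 1)*(y + 3)*(y + 7)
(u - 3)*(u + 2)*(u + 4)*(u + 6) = u^4 + 9*u^3 + 8*u^2 - 84*u - 144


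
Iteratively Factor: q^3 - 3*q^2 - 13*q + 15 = (q + 3)*(q^2 - 6*q + 5) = (q - 1)*(q + 3)*(q - 5)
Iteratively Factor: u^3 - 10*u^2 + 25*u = (u)*(u^2 - 10*u + 25) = u*(u - 5)*(u - 5)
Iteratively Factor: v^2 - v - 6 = (v - 3)*(v + 2)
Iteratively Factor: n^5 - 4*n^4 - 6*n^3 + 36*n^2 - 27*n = (n)*(n^4 - 4*n^3 - 6*n^2 + 36*n - 27) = n*(n - 1)*(n^3 - 3*n^2 - 9*n + 27) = n*(n - 3)*(n - 1)*(n^2 - 9) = n*(n - 3)*(n - 1)*(n + 3)*(n - 3)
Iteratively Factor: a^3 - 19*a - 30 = (a + 3)*(a^2 - 3*a - 10) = (a + 2)*(a + 3)*(a - 5)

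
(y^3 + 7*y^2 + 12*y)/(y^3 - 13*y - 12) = y*(y + 4)/(y^2 - 3*y - 4)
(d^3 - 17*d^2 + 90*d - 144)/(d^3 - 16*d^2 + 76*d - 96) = (d - 3)/(d - 2)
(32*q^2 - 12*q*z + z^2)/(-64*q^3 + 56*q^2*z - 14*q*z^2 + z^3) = 1/(-2*q + z)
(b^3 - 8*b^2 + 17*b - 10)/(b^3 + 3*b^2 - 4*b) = (b^2 - 7*b + 10)/(b*(b + 4))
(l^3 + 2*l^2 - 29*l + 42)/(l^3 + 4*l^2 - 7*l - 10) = (l^2 + 4*l - 21)/(l^2 + 6*l + 5)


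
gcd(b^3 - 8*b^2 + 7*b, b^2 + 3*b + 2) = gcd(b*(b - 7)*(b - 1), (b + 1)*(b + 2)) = 1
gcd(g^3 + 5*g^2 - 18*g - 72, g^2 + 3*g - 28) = g - 4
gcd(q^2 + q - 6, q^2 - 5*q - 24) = q + 3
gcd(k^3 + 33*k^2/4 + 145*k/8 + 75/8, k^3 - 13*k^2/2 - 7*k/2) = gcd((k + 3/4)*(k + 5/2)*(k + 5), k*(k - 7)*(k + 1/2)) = 1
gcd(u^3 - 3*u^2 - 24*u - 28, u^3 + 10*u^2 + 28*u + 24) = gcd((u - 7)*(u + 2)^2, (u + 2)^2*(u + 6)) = u^2 + 4*u + 4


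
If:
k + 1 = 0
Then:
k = -1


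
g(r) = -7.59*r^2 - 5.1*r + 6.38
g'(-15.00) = 222.60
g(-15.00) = -1624.87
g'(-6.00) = 85.98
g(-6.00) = -236.26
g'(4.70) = -76.45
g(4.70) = -185.25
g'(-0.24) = -1.46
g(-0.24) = 7.17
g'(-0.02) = -4.80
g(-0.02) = 6.48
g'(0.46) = -12.08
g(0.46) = 2.43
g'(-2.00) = 25.26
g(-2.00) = -13.78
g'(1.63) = -29.84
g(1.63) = -22.10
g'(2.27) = -39.56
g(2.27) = -44.31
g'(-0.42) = 1.28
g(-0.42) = 7.18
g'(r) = -15.18*r - 5.1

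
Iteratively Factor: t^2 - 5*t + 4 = (t - 4)*(t - 1)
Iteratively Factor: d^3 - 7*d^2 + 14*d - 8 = (d - 4)*(d^2 - 3*d + 2) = (d - 4)*(d - 2)*(d - 1)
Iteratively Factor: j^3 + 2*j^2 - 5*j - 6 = (j + 1)*(j^2 + j - 6) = (j + 1)*(j + 3)*(j - 2)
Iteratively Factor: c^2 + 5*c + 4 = (c + 1)*(c + 4)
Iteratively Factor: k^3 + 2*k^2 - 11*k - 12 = (k + 1)*(k^2 + k - 12) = (k - 3)*(k + 1)*(k + 4)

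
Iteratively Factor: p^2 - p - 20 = (p + 4)*(p - 5)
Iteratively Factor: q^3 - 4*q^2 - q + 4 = (q + 1)*(q^2 - 5*q + 4) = (q - 1)*(q + 1)*(q - 4)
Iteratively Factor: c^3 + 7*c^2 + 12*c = (c)*(c^2 + 7*c + 12) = c*(c + 4)*(c + 3)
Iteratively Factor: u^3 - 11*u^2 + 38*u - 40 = (u - 4)*(u^2 - 7*u + 10) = (u - 5)*(u - 4)*(u - 2)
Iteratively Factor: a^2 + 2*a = (a + 2)*(a)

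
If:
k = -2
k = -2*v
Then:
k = -2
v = 1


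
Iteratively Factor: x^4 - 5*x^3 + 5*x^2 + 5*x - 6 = (x - 2)*(x^3 - 3*x^2 - x + 3) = (x - 2)*(x - 1)*(x^2 - 2*x - 3) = (x - 2)*(x - 1)*(x + 1)*(x - 3)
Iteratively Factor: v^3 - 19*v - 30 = (v - 5)*(v^2 + 5*v + 6) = (v - 5)*(v + 2)*(v + 3)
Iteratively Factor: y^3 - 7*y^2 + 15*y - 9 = (y - 3)*(y^2 - 4*y + 3) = (y - 3)^2*(y - 1)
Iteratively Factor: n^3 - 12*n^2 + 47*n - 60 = (n - 5)*(n^2 - 7*n + 12) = (n - 5)*(n - 3)*(n - 4)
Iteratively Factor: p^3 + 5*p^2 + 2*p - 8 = (p + 2)*(p^2 + 3*p - 4) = (p + 2)*(p + 4)*(p - 1)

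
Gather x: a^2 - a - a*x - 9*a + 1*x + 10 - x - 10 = a^2 - a*x - 10*a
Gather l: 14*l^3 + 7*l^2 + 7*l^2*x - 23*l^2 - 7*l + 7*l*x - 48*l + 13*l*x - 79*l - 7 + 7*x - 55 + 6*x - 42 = 14*l^3 + l^2*(7*x - 16) + l*(20*x - 134) + 13*x - 104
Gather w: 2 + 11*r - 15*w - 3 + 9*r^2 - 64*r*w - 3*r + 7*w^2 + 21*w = 9*r^2 + 8*r + 7*w^2 + w*(6 - 64*r) - 1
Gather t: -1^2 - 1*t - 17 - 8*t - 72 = -9*t - 90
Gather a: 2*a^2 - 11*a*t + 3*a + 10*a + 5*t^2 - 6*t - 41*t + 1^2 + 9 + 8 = 2*a^2 + a*(13 - 11*t) + 5*t^2 - 47*t + 18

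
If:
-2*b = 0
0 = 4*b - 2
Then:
No Solution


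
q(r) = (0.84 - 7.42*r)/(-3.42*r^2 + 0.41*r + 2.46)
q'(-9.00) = -0.03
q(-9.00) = -0.24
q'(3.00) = -0.31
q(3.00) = 0.79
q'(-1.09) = -13.09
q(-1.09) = -4.35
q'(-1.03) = -20.33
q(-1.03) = -5.33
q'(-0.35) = -6.59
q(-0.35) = 1.81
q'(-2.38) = -0.55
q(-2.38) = -1.03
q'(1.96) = -1.07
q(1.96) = 1.39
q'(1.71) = -1.77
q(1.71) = 1.73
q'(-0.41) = -8.55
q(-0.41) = 2.26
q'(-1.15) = -9.15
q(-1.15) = -3.70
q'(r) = (0.84 - 7.42*r)*(6.84*r - 0.41)/(-3.42*r^2 + 0.41*r + 2.46)^2 - 7.42/(-3.42*r^2 + 0.41*r + 2.46)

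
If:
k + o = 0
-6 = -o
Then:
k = -6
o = 6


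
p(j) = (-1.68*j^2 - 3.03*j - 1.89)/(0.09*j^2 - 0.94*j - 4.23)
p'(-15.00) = 0.23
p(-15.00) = -11.10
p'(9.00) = 10.01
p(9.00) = 30.60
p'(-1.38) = -0.72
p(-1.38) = 0.33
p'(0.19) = 0.71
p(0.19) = 0.57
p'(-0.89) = -0.04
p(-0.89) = 0.16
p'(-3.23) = -256.31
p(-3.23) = 37.79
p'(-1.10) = -0.29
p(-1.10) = 0.19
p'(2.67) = 1.70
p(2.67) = 3.60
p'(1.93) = 1.41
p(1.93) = 2.45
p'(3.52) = 2.07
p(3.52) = 5.20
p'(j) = (0.94 - 0.18*j)*(-1.68*j^2 - 3.03*j - 1.89)/(0.09*j^2 - 0.94*j - 4.23)^2 + (-3.36*j - 3.03)/(0.09*j^2 - 0.94*j - 4.23) = (1.8519*j^2 + 14.553*j + 11.0403)/(0.0081*j^4 - 0.1692*j^3 + 0.1222*j^2 + 7.9524*j + 17.8929)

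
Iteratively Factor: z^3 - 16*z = (z - 4)*(z^2 + 4*z) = z*(z - 4)*(z + 4)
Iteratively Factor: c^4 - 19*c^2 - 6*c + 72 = (c + 3)*(c^3 - 3*c^2 - 10*c + 24) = (c + 3)^2*(c^2 - 6*c + 8) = (c - 4)*(c + 3)^2*(c - 2)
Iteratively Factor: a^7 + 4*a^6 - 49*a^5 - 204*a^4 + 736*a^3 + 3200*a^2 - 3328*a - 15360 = (a - 3)*(a^6 + 7*a^5 - 28*a^4 - 288*a^3 - 128*a^2 + 2816*a + 5120) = (a - 3)*(a + 4)*(a^5 + 3*a^4 - 40*a^3 - 128*a^2 + 384*a + 1280) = (a - 3)*(a + 4)^2*(a^4 - a^3 - 36*a^2 + 16*a + 320) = (a - 4)*(a - 3)*(a + 4)^2*(a^3 + 3*a^2 - 24*a - 80) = (a - 4)*(a - 3)*(a + 4)^3*(a^2 - a - 20) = (a - 4)*(a - 3)*(a + 4)^4*(a - 5)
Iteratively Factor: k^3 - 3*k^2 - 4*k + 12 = (k - 2)*(k^2 - k - 6) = (k - 3)*(k - 2)*(k + 2)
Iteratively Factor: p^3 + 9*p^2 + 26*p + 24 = (p + 3)*(p^2 + 6*p + 8) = (p + 3)*(p + 4)*(p + 2)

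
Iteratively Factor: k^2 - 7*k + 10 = (k - 2)*(k - 5)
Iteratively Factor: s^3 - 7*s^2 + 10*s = (s)*(s^2 - 7*s + 10) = s*(s - 5)*(s - 2)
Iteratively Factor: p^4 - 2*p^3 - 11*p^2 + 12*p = (p + 3)*(p^3 - 5*p^2 + 4*p) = (p - 1)*(p + 3)*(p^2 - 4*p) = (p - 4)*(p - 1)*(p + 3)*(p)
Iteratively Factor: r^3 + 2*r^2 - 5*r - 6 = (r - 2)*(r^2 + 4*r + 3) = (r - 2)*(r + 1)*(r + 3)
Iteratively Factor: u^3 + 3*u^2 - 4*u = (u + 4)*(u^2 - u) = u*(u + 4)*(u - 1)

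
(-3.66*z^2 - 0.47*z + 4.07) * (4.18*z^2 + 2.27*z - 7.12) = -15.2988*z^4 - 10.2728*z^3 + 42.0049*z^2 + 12.5853*z - 28.9784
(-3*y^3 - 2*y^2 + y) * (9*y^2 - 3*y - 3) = -27*y^5 - 9*y^4 + 24*y^3 + 3*y^2 - 3*y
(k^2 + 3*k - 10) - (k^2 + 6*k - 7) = -3*k - 3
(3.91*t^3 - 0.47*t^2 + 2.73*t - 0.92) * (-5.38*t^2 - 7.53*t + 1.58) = -21.0358*t^5 - 26.9137*t^4 - 4.9705*t^3 - 16.3499*t^2 + 11.241*t - 1.4536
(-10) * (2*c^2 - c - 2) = -20*c^2 + 10*c + 20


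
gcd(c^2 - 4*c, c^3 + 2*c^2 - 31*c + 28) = c - 4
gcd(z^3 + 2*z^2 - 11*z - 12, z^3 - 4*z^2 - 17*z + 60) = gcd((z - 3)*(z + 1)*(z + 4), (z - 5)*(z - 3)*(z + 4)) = z^2 + z - 12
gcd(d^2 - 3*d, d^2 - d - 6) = d - 3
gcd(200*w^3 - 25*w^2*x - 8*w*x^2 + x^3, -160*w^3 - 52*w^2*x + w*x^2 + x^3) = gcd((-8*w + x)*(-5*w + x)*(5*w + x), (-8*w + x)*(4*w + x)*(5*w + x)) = -40*w^2 - 3*w*x + x^2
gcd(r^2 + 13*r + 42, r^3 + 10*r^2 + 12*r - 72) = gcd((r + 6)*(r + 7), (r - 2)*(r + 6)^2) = r + 6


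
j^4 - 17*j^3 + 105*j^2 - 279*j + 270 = (j - 6)*(j - 5)*(j - 3)^2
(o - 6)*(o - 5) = o^2 - 11*o + 30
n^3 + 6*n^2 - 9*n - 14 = (n - 2)*(n + 1)*(n + 7)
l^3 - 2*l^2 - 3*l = l*(l - 3)*(l + 1)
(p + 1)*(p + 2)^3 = p^4 + 7*p^3 + 18*p^2 + 20*p + 8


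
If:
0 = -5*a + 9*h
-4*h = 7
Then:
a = -63/20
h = -7/4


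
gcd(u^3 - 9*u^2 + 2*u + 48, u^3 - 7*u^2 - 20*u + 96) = u^2 - 11*u + 24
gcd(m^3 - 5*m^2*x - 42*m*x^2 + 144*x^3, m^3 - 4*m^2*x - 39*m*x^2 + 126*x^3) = -m^2 - 3*m*x + 18*x^2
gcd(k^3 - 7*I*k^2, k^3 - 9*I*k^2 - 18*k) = k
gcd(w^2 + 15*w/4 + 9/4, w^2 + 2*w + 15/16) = w + 3/4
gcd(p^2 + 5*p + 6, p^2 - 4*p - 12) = p + 2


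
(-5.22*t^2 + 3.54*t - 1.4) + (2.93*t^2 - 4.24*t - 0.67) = -2.29*t^2 - 0.7*t - 2.07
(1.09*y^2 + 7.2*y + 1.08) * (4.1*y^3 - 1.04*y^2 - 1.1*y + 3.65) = 4.469*y^5 + 28.3864*y^4 - 4.259*y^3 - 5.0647*y^2 + 25.092*y + 3.942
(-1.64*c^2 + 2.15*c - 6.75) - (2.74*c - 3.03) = -1.64*c^2 - 0.59*c - 3.72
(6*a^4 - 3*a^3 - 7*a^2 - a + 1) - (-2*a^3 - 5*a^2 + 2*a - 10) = 6*a^4 - a^3 - 2*a^2 - 3*a + 11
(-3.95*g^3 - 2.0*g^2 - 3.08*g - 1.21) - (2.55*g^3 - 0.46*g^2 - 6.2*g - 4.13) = -6.5*g^3 - 1.54*g^2 + 3.12*g + 2.92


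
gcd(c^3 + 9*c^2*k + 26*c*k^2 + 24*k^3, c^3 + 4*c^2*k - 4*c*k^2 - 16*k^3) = c^2 + 6*c*k + 8*k^2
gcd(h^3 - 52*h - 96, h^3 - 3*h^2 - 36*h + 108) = h + 6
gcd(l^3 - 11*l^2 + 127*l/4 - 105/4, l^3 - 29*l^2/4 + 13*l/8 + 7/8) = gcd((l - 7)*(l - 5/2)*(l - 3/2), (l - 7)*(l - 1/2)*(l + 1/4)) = l - 7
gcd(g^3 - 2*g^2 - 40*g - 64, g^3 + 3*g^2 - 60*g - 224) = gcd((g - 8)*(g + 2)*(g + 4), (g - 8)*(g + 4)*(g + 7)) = g^2 - 4*g - 32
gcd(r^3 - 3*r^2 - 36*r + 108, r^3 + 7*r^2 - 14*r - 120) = r + 6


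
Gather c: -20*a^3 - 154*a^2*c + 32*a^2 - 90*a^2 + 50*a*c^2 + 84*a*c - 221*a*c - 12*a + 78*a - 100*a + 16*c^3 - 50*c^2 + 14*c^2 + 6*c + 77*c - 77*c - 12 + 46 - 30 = -20*a^3 - 58*a^2 - 34*a + 16*c^3 + c^2*(50*a - 36) + c*(-154*a^2 - 137*a + 6) + 4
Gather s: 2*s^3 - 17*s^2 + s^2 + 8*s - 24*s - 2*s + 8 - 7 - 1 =2*s^3 - 16*s^2 - 18*s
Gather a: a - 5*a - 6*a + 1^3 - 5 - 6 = -10*a - 10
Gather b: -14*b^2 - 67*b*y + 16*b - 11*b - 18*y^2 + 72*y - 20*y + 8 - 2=-14*b^2 + b*(5 - 67*y) - 18*y^2 + 52*y + 6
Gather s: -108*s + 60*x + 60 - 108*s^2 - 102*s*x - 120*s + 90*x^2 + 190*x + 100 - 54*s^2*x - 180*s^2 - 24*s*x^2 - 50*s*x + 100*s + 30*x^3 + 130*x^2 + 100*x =s^2*(-54*x - 288) + s*(-24*x^2 - 152*x - 128) + 30*x^3 + 220*x^2 + 350*x + 160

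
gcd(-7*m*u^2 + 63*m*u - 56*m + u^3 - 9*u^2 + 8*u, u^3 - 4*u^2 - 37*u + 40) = u^2 - 9*u + 8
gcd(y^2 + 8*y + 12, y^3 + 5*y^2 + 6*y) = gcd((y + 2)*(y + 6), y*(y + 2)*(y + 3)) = y + 2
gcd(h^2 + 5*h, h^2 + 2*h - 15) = h + 5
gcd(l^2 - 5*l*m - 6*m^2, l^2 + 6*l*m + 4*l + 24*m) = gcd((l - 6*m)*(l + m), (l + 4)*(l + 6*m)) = 1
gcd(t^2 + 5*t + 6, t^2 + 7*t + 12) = t + 3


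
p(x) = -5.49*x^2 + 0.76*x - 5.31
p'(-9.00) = 99.58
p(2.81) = -46.52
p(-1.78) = -24.06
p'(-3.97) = 44.35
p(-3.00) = -57.00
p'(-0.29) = 3.94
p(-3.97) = -94.85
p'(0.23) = -1.77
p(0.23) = -5.43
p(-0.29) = -5.99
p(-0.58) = -7.60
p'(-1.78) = 20.30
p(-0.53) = -7.25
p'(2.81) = -30.09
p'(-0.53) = 6.58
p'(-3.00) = 33.70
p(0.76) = -7.90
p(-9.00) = -456.84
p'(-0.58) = 7.13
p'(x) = 0.76 - 10.98*x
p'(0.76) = -7.58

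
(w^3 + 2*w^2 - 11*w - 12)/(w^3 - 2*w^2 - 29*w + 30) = (w^3 + 2*w^2 - 11*w - 12)/(w^3 - 2*w^2 - 29*w + 30)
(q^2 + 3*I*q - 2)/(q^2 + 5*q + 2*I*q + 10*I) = (q + I)/(q + 5)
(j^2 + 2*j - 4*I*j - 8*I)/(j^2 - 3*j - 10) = (j - 4*I)/(j - 5)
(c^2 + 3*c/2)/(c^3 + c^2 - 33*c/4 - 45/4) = 2*c/(2*c^2 - c - 15)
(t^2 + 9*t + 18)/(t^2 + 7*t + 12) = (t + 6)/(t + 4)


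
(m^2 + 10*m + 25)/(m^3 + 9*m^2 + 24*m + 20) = (m + 5)/(m^2 + 4*m + 4)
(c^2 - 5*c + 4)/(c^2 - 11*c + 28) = (c - 1)/(c - 7)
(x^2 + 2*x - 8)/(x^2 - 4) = (x + 4)/(x + 2)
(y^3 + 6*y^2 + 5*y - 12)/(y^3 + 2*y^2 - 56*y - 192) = (y^2 + 2*y - 3)/(y^2 - 2*y - 48)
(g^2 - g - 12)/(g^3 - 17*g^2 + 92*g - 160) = (g + 3)/(g^2 - 13*g + 40)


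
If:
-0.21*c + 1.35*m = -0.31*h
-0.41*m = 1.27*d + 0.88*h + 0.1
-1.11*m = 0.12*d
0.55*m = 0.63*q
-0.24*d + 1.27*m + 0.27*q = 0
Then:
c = -0.17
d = 0.00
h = -0.11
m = 0.00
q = 0.00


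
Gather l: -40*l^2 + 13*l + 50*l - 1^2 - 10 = -40*l^2 + 63*l - 11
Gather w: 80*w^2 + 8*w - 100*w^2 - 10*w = -20*w^2 - 2*w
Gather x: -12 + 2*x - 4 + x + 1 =3*x - 15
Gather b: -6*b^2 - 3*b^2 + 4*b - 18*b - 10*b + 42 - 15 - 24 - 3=-9*b^2 - 24*b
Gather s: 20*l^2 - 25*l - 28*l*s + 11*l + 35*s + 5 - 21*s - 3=20*l^2 - 14*l + s*(14 - 28*l) + 2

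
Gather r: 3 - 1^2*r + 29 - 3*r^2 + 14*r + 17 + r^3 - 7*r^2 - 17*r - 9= r^3 - 10*r^2 - 4*r + 40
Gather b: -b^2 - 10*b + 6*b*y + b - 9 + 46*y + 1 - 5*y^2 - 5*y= -b^2 + b*(6*y - 9) - 5*y^2 + 41*y - 8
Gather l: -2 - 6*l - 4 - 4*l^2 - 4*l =-4*l^2 - 10*l - 6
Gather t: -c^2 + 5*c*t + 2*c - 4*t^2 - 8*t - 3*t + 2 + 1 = -c^2 + 2*c - 4*t^2 + t*(5*c - 11) + 3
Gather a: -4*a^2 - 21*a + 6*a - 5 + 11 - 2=-4*a^2 - 15*a + 4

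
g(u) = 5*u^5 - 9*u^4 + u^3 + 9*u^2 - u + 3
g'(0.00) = -1.00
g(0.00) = 3.00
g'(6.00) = 24839.00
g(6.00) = 27753.00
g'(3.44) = 2131.80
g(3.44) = 1295.05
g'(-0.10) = -2.73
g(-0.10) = 3.19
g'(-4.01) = 8760.62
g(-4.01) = -7424.20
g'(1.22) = 15.44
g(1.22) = 10.57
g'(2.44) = 423.95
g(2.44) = 182.09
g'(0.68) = 6.65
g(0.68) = 5.60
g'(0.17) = 1.99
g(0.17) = 3.09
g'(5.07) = 11994.26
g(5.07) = 11162.73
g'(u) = 25*u^4 - 36*u^3 + 3*u^2 + 18*u - 1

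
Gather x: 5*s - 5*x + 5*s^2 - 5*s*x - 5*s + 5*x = 5*s^2 - 5*s*x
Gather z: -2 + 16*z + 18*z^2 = 18*z^2 + 16*z - 2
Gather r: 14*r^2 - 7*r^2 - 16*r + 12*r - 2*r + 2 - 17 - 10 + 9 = 7*r^2 - 6*r - 16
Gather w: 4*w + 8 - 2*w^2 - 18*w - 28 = -2*w^2 - 14*w - 20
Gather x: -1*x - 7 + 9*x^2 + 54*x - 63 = 9*x^2 + 53*x - 70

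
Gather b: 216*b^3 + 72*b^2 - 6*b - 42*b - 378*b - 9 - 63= 216*b^3 + 72*b^2 - 426*b - 72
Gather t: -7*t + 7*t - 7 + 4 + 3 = 0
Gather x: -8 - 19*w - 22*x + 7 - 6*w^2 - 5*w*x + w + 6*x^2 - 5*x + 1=-6*w^2 - 18*w + 6*x^2 + x*(-5*w - 27)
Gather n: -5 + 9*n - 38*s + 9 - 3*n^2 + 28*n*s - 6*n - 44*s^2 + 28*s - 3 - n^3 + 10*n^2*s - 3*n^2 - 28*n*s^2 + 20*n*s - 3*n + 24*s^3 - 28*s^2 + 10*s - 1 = -n^3 + n^2*(10*s - 6) + n*(-28*s^2 + 48*s) + 24*s^3 - 72*s^2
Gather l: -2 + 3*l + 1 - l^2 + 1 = -l^2 + 3*l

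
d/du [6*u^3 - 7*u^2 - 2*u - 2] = 18*u^2 - 14*u - 2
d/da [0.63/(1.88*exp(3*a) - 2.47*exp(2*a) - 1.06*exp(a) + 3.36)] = (-3.5532*exp(2*a) + 3.1122*exp(a) + 0.6678)*exp(a)/(1.88*exp(3*a) - 2.47*exp(2*a) - 1.06*exp(a) + 3.36)^2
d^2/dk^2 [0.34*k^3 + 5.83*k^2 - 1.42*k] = 2.04*k + 11.66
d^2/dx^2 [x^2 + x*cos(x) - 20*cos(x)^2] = -x*cos(x) - 80*sin(x)^2 - 2*sin(x) + 42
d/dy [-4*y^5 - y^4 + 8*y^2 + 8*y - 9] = -20*y^4 - 4*y^3 + 16*y + 8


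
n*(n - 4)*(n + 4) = n^3 - 16*n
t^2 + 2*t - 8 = (t - 2)*(t + 4)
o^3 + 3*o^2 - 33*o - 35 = (o - 5)*(o + 1)*(o + 7)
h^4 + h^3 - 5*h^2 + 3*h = h*(h - 1)^2*(h + 3)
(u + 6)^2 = u^2 + 12*u + 36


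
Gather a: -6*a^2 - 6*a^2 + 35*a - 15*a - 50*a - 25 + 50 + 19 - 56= -12*a^2 - 30*a - 12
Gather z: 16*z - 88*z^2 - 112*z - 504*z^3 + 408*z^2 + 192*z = -504*z^3 + 320*z^2 + 96*z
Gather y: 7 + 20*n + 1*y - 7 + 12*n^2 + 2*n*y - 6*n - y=12*n^2 + 2*n*y + 14*n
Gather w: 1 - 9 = -8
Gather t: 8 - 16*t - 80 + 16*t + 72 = 0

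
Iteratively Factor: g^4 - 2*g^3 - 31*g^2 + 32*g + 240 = (g - 5)*(g^3 + 3*g^2 - 16*g - 48) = (g - 5)*(g + 3)*(g^2 - 16) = (g - 5)*(g + 3)*(g + 4)*(g - 4)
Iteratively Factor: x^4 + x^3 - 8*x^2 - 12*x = (x + 2)*(x^3 - x^2 - 6*x) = x*(x + 2)*(x^2 - x - 6) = x*(x - 3)*(x + 2)*(x + 2)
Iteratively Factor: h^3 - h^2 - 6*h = (h + 2)*(h^2 - 3*h) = (h - 3)*(h + 2)*(h)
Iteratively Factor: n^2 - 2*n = (n - 2)*(n)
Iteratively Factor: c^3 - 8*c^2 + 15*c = (c - 3)*(c^2 - 5*c) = (c - 5)*(c - 3)*(c)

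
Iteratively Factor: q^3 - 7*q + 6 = (q - 1)*(q^2 + q - 6) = (q - 1)*(q + 3)*(q - 2)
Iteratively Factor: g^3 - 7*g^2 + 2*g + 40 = (g - 4)*(g^2 - 3*g - 10) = (g - 5)*(g - 4)*(g + 2)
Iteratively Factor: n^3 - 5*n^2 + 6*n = (n - 2)*(n^2 - 3*n) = n*(n - 2)*(n - 3)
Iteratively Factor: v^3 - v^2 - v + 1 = (v - 1)*(v^2 - 1) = (v - 1)^2*(v + 1)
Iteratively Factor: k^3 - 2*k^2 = (k - 2)*(k^2) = k*(k - 2)*(k)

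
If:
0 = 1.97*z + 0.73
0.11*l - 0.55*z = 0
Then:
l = -1.85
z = -0.37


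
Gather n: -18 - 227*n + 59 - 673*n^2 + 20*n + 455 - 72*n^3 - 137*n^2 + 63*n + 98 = -72*n^3 - 810*n^2 - 144*n + 594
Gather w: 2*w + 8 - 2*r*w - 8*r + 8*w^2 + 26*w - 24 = -8*r + 8*w^2 + w*(28 - 2*r) - 16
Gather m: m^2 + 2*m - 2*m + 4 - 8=m^2 - 4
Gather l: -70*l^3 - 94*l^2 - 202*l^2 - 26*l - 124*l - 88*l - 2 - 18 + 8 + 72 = -70*l^3 - 296*l^2 - 238*l + 60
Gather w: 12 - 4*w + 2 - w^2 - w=-w^2 - 5*w + 14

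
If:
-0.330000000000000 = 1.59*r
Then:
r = -0.21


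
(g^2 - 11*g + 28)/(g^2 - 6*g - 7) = (g - 4)/(g + 1)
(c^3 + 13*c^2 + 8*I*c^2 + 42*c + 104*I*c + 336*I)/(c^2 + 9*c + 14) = (c^2 + c*(6 + 8*I) + 48*I)/(c + 2)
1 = 1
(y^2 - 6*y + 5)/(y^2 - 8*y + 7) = (y - 5)/(y - 7)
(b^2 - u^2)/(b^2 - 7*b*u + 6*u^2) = (-b - u)/(-b + 6*u)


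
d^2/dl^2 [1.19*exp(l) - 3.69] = 1.19*exp(l)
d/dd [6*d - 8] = 6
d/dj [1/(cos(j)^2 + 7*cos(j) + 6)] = (2*cos(j) + 7)*sin(j)/(cos(j)^2 + 7*cos(j) + 6)^2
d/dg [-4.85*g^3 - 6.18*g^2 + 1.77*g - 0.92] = -14.55*g^2 - 12.36*g + 1.77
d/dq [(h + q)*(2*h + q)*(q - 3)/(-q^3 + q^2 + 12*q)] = (q*(-q^2 + q + 12)*((h + q)*(2*h + q) + (h + q)*(q - 3) + (2*h + q)*(q - 3)) - (h + q)*(2*h + q)*(q - 3)*(-3*q^2 + 2*q + 12))/(q^2*(-q^2 + q + 12)^2)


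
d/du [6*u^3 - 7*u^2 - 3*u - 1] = 18*u^2 - 14*u - 3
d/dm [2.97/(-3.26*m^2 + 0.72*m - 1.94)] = (19.3644*m - 2.1384)/(3.26*m^2 - 0.72*m + 1.94)^2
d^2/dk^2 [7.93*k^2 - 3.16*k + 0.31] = 15.8600000000000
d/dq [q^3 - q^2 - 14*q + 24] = 3*q^2 - 2*q - 14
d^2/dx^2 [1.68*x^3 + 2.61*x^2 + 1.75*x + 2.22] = 10.08*x + 5.22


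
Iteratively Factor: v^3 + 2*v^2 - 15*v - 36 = (v - 4)*(v^2 + 6*v + 9) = (v - 4)*(v + 3)*(v + 3)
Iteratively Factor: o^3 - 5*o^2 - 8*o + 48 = (o - 4)*(o^2 - o - 12) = (o - 4)*(o + 3)*(o - 4)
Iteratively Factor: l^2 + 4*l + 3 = (l + 1)*(l + 3)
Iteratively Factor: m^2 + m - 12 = (m + 4)*(m - 3)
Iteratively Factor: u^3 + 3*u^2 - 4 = (u + 2)*(u^2 + u - 2) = (u - 1)*(u + 2)*(u + 2)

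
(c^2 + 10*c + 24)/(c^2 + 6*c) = (c + 4)/c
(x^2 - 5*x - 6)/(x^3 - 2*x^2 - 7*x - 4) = (x - 6)/(x^2 - 3*x - 4)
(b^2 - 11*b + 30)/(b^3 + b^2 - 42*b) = (b - 5)/(b*(b + 7))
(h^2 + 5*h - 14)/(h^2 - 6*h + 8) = (h + 7)/(h - 4)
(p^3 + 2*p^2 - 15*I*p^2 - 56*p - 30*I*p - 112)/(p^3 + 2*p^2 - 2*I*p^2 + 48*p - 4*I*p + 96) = (p - 7*I)/(p + 6*I)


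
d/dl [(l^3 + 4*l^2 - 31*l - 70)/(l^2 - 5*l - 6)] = (l^4 - 10*l^3 - 7*l^2 + 92*l - 164)/(l^4 - 10*l^3 + 13*l^2 + 60*l + 36)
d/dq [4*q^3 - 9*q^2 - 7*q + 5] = 12*q^2 - 18*q - 7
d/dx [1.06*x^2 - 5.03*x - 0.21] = 2.12*x - 5.03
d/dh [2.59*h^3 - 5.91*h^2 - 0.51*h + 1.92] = 7.77*h^2 - 11.82*h - 0.51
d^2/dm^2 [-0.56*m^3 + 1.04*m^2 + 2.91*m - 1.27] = 2.08 - 3.36*m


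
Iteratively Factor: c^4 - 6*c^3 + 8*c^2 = (c)*(c^3 - 6*c^2 + 8*c) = c*(c - 2)*(c^2 - 4*c) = c*(c - 4)*(c - 2)*(c)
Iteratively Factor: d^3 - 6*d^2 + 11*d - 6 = (d - 2)*(d^2 - 4*d + 3) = (d - 3)*(d - 2)*(d - 1)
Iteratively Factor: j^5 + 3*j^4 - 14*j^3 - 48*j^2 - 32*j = (j + 1)*(j^4 + 2*j^3 - 16*j^2 - 32*j) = (j + 1)*(j + 2)*(j^3 - 16*j) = (j - 4)*(j + 1)*(j + 2)*(j^2 + 4*j) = j*(j - 4)*(j + 1)*(j + 2)*(j + 4)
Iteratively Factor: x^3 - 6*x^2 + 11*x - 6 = (x - 1)*(x^2 - 5*x + 6) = (x - 3)*(x - 1)*(x - 2)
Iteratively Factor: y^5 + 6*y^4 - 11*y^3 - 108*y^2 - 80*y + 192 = (y - 4)*(y^4 + 10*y^3 + 29*y^2 + 8*y - 48) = (y - 4)*(y + 4)*(y^3 + 6*y^2 + 5*y - 12) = (y - 4)*(y - 1)*(y + 4)*(y^2 + 7*y + 12) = (y - 4)*(y - 1)*(y + 3)*(y + 4)*(y + 4)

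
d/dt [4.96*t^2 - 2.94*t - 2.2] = 9.92*t - 2.94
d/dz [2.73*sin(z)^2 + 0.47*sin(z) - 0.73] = (5.46*sin(z) + 0.47)*cos(z)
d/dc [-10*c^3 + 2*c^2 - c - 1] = -30*c^2 + 4*c - 1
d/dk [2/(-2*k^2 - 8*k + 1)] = 8*(k + 2)/(2*k^2 + 8*k - 1)^2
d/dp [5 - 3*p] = -3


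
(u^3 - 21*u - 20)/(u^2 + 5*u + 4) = u - 5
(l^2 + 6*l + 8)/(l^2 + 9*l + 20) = (l + 2)/(l + 5)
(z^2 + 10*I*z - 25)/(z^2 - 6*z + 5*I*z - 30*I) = (z + 5*I)/(z - 6)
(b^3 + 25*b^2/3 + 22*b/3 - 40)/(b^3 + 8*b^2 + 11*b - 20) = (b^2 + 13*b/3 - 10)/(b^2 + 4*b - 5)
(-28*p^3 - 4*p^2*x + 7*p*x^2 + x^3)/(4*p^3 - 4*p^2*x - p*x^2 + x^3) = (7*p + x)/(-p + x)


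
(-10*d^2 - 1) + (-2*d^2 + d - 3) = -12*d^2 + d - 4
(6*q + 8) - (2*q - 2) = 4*q + 10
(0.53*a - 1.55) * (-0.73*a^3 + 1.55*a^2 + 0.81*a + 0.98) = -0.3869*a^4 + 1.953*a^3 - 1.9732*a^2 - 0.7361*a - 1.519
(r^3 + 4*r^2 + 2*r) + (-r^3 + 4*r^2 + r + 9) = 8*r^2 + 3*r + 9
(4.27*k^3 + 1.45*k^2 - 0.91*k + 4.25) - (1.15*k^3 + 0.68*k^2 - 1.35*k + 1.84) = 3.12*k^3 + 0.77*k^2 + 0.44*k + 2.41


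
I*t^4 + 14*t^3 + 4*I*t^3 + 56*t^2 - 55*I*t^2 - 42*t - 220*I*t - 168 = (t + 4)*(t - 7*I)*(t - 6*I)*(I*t + 1)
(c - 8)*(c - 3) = c^2 - 11*c + 24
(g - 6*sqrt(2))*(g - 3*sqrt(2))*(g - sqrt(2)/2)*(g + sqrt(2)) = g^4 - 17*sqrt(2)*g^3/2 + 26*g^2 + 27*sqrt(2)*g - 36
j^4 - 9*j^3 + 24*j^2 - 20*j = j*(j - 5)*(j - 2)^2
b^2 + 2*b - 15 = (b - 3)*(b + 5)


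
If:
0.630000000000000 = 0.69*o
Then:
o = 0.91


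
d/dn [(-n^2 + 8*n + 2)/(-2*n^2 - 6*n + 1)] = 2*(11*n^2 + 3*n + 10)/(4*n^4 + 24*n^3 + 32*n^2 - 12*n + 1)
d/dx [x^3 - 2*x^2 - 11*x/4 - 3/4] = 3*x^2 - 4*x - 11/4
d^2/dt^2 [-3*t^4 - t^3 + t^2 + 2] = -36*t^2 - 6*t + 2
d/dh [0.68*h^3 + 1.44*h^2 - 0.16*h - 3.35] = 2.04*h^2 + 2.88*h - 0.16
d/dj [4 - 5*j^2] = -10*j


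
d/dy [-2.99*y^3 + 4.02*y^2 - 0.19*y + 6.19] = -8.97*y^2 + 8.04*y - 0.19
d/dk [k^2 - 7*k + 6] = 2*k - 7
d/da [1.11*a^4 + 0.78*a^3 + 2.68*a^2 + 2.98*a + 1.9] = 4.44*a^3 + 2.34*a^2 + 5.36*a + 2.98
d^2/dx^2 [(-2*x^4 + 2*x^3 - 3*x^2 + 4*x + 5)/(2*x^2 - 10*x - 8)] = (-2*x^6 + 30*x^5 - 126*x^4 - 273*x^3 - 93*x^2 + 69*x + 17)/(x^6 - 15*x^5 + 63*x^4 - 5*x^3 - 252*x^2 - 240*x - 64)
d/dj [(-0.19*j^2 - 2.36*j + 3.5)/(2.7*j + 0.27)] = (-0.513*j^2 - 0.1026*j - 10.0872)/(7.29*j^2 + 1.458*j + 0.0729)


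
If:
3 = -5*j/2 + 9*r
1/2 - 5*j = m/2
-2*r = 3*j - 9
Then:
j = 75/32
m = -359/16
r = 63/64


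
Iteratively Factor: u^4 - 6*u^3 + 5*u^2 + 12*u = (u)*(u^3 - 6*u^2 + 5*u + 12) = u*(u + 1)*(u^2 - 7*u + 12) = u*(u - 3)*(u + 1)*(u - 4)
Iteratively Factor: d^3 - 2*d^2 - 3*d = (d - 3)*(d^2 + d) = d*(d - 3)*(d + 1)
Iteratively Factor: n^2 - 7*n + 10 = (n - 5)*(n - 2)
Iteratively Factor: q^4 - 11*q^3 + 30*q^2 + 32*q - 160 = (q - 4)*(q^3 - 7*q^2 + 2*q + 40) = (q - 4)^2*(q^2 - 3*q - 10) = (q - 4)^2*(q + 2)*(q - 5)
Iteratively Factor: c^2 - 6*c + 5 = (c - 5)*(c - 1)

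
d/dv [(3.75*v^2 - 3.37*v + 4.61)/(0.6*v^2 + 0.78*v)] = (4.947*v^2 - 5.532*v - 3.5958)/(v^2*(0.36*v^2 + 0.936*v + 0.6084))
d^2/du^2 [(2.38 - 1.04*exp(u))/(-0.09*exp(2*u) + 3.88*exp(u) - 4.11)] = (0.008424*exp(4*u) + 0.286056*exp(3*u) + 0.185112000000011*exp(2*u) - 15.723352*exp(u) - 20.3856)*exp(u)/(0.000729*exp(6*u) - 0.094284*exp(5*u) + 4.164561*exp(4*u) - 67.022344*exp(3*u) + 190.181619*exp(2*u) - 196.624044*exp(u) + 69.426531)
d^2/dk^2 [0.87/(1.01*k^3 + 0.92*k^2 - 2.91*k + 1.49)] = (-(5.2722*k + 1.6008)*(1.01*k^3 + 0.92*k^2 - 2.91*k + 1.49) + 0.87*(3.03*k^2 + 1.84*k - 2.91)*(6.06*k^2 + 3.68*k - 5.82))/(1.01*k^3 + 0.92*k^2 - 2.91*k + 1.49)^3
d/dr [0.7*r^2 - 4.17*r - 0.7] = 1.4*r - 4.17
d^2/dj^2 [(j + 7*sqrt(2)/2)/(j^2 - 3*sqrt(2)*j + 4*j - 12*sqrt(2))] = ((2*j + 7*sqrt(2))*(2*j - 3*sqrt(2) + 4)^2 - (6*j + sqrt(2) + 8)*(j^2 - 3*sqrt(2)*j + 4*j - 12*sqrt(2)))/(j^2 - 3*sqrt(2)*j + 4*j - 12*sqrt(2))^3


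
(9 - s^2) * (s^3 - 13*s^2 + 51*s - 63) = -s^5 + 13*s^4 - 42*s^3 - 54*s^2 + 459*s - 567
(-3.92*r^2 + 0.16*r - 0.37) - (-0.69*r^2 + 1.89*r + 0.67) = -3.23*r^2 - 1.73*r - 1.04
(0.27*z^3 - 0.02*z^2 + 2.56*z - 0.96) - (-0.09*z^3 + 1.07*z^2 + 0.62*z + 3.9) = 0.36*z^3 - 1.09*z^2 + 1.94*z - 4.86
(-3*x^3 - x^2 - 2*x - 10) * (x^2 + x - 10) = -3*x^5 - 4*x^4 + 27*x^3 - 2*x^2 + 10*x + 100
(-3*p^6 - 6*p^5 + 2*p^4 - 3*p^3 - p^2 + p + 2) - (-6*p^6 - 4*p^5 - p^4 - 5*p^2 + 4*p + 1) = 3*p^6 - 2*p^5 + 3*p^4 - 3*p^3 + 4*p^2 - 3*p + 1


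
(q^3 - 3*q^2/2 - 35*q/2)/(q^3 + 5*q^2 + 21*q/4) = 2*(q - 5)/(2*q + 3)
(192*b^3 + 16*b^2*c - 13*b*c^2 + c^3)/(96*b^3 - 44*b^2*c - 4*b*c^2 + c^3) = (24*b^2 + 5*b*c - c^2)/(12*b^2 - 4*b*c - c^2)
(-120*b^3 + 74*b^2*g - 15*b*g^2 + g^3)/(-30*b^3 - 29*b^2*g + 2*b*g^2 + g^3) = (24*b^2 - 10*b*g + g^2)/(6*b^2 + 7*b*g + g^2)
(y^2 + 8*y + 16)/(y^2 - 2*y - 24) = (y + 4)/(y - 6)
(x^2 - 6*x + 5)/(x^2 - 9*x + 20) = (x - 1)/(x - 4)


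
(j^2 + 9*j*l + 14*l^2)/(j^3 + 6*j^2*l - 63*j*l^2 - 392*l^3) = (j + 2*l)/(j^2 - j*l - 56*l^2)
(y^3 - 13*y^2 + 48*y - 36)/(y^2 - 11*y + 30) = (y^2 - 7*y + 6)/(y - 5)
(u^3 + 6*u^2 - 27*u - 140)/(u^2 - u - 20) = u + 7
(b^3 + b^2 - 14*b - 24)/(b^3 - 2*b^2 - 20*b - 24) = (b^2 - b - 12)/(b^2 - 4*b - 12)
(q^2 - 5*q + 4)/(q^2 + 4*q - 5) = (q - 4)/(q + 5)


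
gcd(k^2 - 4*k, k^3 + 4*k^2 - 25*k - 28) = k - 4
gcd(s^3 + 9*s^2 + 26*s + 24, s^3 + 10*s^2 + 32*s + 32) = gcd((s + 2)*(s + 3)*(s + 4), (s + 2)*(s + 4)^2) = s^2 + 6*s + 8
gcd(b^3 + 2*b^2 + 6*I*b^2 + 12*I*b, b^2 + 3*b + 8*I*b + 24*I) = 1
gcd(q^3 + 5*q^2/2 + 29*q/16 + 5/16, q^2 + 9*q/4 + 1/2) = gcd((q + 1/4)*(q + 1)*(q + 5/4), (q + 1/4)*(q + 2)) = q + 1/4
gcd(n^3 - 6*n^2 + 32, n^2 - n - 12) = n - 4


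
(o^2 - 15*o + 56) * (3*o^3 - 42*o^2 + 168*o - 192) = 3*o^5 - 87*o^4 + 966*o^3 - 5064*o^2 + 12288*o - 10752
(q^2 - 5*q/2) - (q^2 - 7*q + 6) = 9*q/2 - 6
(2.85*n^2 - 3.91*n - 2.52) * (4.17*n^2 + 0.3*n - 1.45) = 11.8845*n^4 - 15.4497*n^3 - 15.8139*n^2 + 4.9135*n + 3.654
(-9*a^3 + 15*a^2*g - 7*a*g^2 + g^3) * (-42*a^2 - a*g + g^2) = 378*a^5 - 621*a^4*g + 270*a^3*g^2 - 20*a^2*g^3 - 8*a*g^4 + g^5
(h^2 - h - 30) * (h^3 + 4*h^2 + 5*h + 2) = h^5 + 3*h^4 - 29*h^3 - 123*h^2 - 152*h - 60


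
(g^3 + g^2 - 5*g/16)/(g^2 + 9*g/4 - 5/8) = g*(4*g + 5)/(2*(2*g + 5))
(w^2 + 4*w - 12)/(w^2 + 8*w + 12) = (w - 2)/(w + 2)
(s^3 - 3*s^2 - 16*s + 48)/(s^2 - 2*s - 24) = (s^2 - 7*s + 12)/(s - 6)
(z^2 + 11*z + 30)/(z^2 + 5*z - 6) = (z + 5)/(z - 1)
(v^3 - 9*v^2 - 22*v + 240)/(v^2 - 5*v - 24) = (v^2 - v - 30)/(v + 3)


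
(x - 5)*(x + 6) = x^2 + x - 30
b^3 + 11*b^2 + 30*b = b*(b + 5)*(b + 6)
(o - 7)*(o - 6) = o^2 - 13*o + 42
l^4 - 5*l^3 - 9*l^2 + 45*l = l*(l - 5)*(l - 3)*(l + 3)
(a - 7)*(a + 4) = a^2 - 3*a - 28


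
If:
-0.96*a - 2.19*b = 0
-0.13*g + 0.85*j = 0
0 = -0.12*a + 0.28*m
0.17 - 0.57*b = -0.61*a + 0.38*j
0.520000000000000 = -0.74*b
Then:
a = 1.60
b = -0.70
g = 26.64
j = 4.07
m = 0.69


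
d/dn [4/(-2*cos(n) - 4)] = -2*sin(n)/(cos(n) + 2)^2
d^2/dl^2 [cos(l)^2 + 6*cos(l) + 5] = -6*cos(l) - 2*cos(2*l)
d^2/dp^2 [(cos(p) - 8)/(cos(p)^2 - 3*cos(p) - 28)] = (9*sin(p)^4*cos(p) - 29*sin(p)^4 + 1062*sin(p)^2 + 1322*cos(p) + 123*cos(3*p)/2 - cos(5*p)/2 - 273)/(sin(p)^2 + 3*cos(p) + 27)^3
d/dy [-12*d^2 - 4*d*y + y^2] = -4*d + 2*y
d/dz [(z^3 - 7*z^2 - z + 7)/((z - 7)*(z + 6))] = (z^2 + 12*z + 1)/(z^2 + 12*z + 36)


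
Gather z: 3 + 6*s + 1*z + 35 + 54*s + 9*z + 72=60*s + 10*z + 110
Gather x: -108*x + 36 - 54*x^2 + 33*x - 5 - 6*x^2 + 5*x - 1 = -60*x^2 - 70*x + 30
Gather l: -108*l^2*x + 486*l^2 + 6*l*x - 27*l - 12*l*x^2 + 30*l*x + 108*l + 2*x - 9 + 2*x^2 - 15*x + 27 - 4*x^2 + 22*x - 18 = l^2*(486 - 108*x) + l*(-12*x^2 + 36*x + 81) - 2*x^2 + 9*x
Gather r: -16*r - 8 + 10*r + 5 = -6*r - 3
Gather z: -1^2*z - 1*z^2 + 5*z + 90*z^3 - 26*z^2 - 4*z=90*z^3 - 27*z^2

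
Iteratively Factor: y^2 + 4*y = (y + 4)*(y)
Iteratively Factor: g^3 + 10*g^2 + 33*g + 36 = (g + 3)*(g^2 + 7*g + 12) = (g + 3)*(g + 4)*(g + 3)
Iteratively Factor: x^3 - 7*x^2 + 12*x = (x - 3)*(x^2 - 4*x) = (x - 4)*(x - 3)*(x)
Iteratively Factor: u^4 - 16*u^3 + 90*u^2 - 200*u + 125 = (u - 5)*(u^3 - 11*u^2 + 35*u - 25) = (u - 5)^2*(u^2 - 6*u + 5) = (u - 5)^2*(u - 1)*(u - 5)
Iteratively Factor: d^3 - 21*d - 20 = (d - 5)*(d^2 + 5*d + 4) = (d - 5)*(d + 4)*(d + 1)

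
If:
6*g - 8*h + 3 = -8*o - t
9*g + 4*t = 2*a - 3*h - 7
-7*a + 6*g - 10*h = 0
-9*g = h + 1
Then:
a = 64*t/53 + 94/53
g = 14*t/159 + 4/159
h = -42*t/53 - 65/53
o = -417*t/424 - 687/424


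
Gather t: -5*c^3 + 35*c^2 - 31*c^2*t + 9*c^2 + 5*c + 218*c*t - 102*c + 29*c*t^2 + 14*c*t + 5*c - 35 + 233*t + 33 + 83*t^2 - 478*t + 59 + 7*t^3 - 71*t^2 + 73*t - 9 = -5*c^3 + 44*c^2 - 92*c + 7*t^3 + t^2*(29*c + 12) + t*(-31*c^2 + 232*c - 172) + 48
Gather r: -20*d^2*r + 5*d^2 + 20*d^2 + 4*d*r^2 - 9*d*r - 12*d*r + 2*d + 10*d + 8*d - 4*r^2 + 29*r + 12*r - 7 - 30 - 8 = 25*d^2 + 20*d + r^2*(4*d - 4) + r*(-20*d^2 - 21*d + 41) - 45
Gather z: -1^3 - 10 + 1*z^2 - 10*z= z^2 - 10*z - 11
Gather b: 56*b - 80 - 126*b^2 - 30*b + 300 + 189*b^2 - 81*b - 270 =63*b^2 - 55*b - 50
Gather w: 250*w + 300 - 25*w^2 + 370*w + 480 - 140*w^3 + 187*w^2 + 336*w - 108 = -140*w^3 + 162*w^2 + 956*w + 672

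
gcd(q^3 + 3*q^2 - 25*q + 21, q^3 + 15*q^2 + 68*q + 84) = q + 7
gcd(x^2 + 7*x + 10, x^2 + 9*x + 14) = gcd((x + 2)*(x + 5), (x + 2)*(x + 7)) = x + 2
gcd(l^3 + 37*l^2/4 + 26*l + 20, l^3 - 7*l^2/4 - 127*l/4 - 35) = l^2 + 21*l/4 + 5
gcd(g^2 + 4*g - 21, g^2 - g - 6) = g - 3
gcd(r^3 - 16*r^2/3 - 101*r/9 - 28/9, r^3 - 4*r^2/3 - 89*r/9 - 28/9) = r + 1/3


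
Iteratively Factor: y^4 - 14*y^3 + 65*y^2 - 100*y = (y - 5)*(y^3 - 9*y^2 + 20*y) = (y - 5)*(y - 4)*(y^2 - 5*y) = y*(y - 5)*(y - 4)*(y - 5)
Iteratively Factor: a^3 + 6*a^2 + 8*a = (a + 4)*(a^2 + 2*a) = (a + 2)*(a + 4)*(a)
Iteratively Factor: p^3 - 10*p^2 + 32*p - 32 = (p - 4)*(p^2 - 6*p + 8) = (p - 4)*(p - 2)*(p - 4)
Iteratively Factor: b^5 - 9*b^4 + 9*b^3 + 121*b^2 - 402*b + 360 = (b - 2)*(b^4 - 7*b^3 - 5*b^2 + 111*b - 180) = (b - 3)*(b - 2)*(b^3 - 4*b^2 - 17*b + 60) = (b - 3)*(b - 2)*(b + 4)*(b^2 - 8*b + 15) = (b - 5)*(b - 3)*(b - 2)*(b + 4)*(b - 3)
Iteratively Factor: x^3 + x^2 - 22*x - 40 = (x + 4)*(x^2 - 3*x - 10) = (x - 5)*(x + 4)*(x + 2)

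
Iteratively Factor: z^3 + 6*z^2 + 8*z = (z + 4)*(z^2 + 2*z) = z*(z + 4)*(z + 2)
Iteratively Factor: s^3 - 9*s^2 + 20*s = (s - 4)*(s^2 - 5*s) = (s - 5)*(s - 4)*(s)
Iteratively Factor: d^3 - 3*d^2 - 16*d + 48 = (d - 3)*(d^2 - 16) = (d - 4)*(d - 3)*(d + 4)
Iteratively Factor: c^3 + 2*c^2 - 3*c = (c)*(c^2 + 2*c - 3) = c*(c - 1)*(c + 3)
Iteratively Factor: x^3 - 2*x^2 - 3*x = (x + 1)*(x^2 - 3*x) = x*(x + 1)*(x - 3)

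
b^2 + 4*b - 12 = (b - 2)*(b + 6)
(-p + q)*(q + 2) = -p*q - 2*p + q^2 + 2*q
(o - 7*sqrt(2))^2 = o^2 - 14*sqrt(2)*o + 98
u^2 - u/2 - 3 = (u - 2)*(u + 3/2)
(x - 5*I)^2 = x^2 - 10*I*x - 25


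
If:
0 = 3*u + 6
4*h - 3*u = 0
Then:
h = -3/2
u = -2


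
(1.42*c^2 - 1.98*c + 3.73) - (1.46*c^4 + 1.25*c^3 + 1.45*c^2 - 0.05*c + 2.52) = -1.46*c^4 - 1.25*c^3 - 0.03*c^2 - 1.93*c + 1.21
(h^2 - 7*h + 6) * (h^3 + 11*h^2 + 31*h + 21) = h^5 + 4*h^4 - 40*h^3 - 130*h^2 + 39*h + 126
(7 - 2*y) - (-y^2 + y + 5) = y^2 - 3*y + 2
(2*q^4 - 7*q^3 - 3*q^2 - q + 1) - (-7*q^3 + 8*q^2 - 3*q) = 2*q^4 - 11*q^2 + 2*q + 1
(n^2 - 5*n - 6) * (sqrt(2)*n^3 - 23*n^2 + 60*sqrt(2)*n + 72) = sqrt(2)*n^5 - 23*n^4 - 5*sqrt(2)*n^4 + 54*sqrt(2)*n^3 + 115*n^3 - 300*sqrt(2)*n^2 + 210*n^2 - 360*sqrt(2)*n - 360*n - 432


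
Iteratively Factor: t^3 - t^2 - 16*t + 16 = (t - 1)*(t^2 - 16) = (t - 1)*(t + 4)*(t - 4)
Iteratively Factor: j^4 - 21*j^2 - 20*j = (j + 4)*(j^3 - 4*j^2 - 5*j) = j*(j + 4)*(j^2 - 4*j - 5) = j*(j + 1)*(j + 4)*(j - 5)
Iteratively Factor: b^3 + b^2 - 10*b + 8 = (b - 1)*(b^2 + 2*b - 8) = (b - 1)*(b + 4)*(b - 2)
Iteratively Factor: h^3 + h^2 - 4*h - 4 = (h + 1)*(h^2 - 4) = (h - 2)*(h + 1)*(h + 2)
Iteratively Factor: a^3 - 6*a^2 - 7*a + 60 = (a - 4)*(a^2 - 2*a - 15) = (a - 5)*(a - 4)*(a + 3)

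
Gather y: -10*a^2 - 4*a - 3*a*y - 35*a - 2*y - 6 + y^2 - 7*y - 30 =-10*a^2 - 39*a + y^2 + y*(-3*a - 9) - 36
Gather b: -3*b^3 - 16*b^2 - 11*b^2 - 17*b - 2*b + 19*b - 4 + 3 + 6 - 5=-3*b^3 - 27*b^2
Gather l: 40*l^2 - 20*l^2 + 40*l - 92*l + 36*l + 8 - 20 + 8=20*l^2 - 16*l - 4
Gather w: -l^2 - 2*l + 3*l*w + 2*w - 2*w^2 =-l^2 - 2*l - 2*w^2 + w*(3*l + 2)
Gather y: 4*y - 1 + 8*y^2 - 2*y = 8*y^2 + 2*y - 1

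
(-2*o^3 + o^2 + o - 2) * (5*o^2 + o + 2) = -10*o^5 + 3*o^4 + 2*o^3 - 7*o^2 - 4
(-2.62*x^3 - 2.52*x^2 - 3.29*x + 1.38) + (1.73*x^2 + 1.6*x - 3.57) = -2.62*x^3 - 0.79*x^2 - 1.69*x - 2.19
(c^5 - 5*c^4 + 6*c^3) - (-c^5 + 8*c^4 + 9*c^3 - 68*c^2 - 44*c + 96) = 2*c^5 - 13*c^4 - 3*c^3 + 68*c^2 + 44*c - 96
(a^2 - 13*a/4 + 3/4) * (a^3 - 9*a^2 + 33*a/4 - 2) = a^5 - 49*a^4/4 + 153*a^3/4 - 569*a^2/16 + 203*a/16 - 3/2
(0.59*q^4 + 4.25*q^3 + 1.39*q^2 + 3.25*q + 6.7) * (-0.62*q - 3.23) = -0.3658*q^5 - 4.5407*q^4 - 14.5893*q^3 - 6.5047*q^2 - 14.6515*q - 21.641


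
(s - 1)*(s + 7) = s^2 + 6*s - 7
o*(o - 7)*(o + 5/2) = o^3 - 9*o^2/2 - 35*o/2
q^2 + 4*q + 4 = (q + 2)^2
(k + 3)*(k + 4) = k^2 + 7*k + 12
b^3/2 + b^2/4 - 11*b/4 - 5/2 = (b/2 + 1)*(b - 5/2)*(b + 1)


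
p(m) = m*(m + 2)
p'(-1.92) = -1.84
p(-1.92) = -0.15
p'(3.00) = 8.00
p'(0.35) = 2.70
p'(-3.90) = -5.80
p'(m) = 2*m + 2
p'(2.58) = 7.16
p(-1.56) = -0.69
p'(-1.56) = -1.12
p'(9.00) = 20.00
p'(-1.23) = -0.46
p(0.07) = 0.14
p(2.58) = 11.82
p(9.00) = 99.00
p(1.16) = 3.67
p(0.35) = 0.82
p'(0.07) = 2.14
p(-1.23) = -0.95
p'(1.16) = 4.32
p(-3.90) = 7.41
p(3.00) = 15.00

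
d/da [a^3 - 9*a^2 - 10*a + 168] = 3*a^2 - 18*a - 10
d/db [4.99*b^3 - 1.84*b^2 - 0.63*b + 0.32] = 14.97*b^2 - 3.68*b - 0.63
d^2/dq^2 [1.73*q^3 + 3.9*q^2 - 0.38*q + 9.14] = 10.38*q + 7.8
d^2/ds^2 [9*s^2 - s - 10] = 18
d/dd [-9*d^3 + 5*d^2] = d*(10 - 27*d)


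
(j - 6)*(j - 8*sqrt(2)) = j^2 - 8*sqrt(2)*j - 6*j + 48*sqrt(2)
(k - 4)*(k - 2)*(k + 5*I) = k^3 - 6*k^2 + 5*I*k^2 + 8*k - 30*I*k + 40*I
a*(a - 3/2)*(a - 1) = a^3 - 5*a^2/2 + 3*a/2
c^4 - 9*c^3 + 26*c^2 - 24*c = c*(c - 4)*(c - 3)*(c - 2)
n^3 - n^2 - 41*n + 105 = (n - 5)*(n - 3)*(n + 7)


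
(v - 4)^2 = v^2 - 8*v + 16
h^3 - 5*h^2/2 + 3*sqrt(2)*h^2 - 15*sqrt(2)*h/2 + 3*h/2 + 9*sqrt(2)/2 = (h - 3/2)*(h - 1)*(h + 3*sqrt(2))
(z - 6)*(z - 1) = z^2 - 7*z + 6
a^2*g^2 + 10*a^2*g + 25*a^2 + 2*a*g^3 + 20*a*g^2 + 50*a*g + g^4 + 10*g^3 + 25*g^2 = (a + g)^2*(g + 5)^2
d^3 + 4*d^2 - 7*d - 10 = (d - 2)*(d + 1)*(d + 5)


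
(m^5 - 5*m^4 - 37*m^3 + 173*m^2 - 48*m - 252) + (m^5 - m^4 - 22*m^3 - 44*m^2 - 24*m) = 2*m^5 - 6*m^4 - 59*m^3 + 129*m^2 - 72*m - 252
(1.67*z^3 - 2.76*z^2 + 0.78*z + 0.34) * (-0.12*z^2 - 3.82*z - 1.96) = -0.2004*z^5 - 6.0482*z^4 + 7.1764*z^3 + 2.3892*z^2 - 2.8276*z - 0.6664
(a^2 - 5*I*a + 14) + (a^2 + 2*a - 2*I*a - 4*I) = 2*a^2 + 2*a - 7*I*a + 14 - 4*I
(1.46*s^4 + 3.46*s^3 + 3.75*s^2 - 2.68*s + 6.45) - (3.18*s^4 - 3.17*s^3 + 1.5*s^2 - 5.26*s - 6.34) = -1.72*s^4 + 6.63*s^3 + 2.25*s^2 + 2.58*s + 12.79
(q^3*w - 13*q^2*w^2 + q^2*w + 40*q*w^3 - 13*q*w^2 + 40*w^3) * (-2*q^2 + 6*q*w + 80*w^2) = -2*q^5*w + 32*q^4*w^2 - 2*q^4*w - 78*q^3*w^3 + 32*q^3*w^2 - 800*q^2*w^4 - 78*q^2*w^3 + 3200*q*w^5 - 800*q*w^4 + 3200*w^5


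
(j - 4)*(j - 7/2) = j^2 - 15*j/2 + 14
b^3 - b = b*(b - 1)*(b + 1)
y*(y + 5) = y^2 + 5*y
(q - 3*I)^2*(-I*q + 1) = -I*q^3 - 5*q^2 + 3*I*q - 9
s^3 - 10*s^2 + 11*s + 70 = (s - 7)*(s - 5)*(s + 2)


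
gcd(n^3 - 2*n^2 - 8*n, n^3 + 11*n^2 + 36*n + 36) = n + 2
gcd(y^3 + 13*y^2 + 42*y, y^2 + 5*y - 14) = y + 7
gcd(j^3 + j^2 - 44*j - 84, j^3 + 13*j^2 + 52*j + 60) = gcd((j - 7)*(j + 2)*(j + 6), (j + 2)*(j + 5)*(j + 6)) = j^2 + 8*j + 12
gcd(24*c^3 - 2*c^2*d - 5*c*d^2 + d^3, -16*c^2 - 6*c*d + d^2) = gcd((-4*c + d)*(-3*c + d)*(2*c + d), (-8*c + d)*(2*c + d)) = 2*c + d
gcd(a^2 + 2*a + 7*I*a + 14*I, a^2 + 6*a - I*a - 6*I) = 1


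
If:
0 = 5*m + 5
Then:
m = -1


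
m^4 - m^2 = m^2*(m - 1)*(m + 1)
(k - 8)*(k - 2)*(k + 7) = k^3 - 3*k^2 - 54*k + 112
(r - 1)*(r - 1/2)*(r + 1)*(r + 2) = r^4 + 3*r^3/2 - 2*r^2 - 3*r/2 + 1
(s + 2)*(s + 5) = s^2 + 7*s + 10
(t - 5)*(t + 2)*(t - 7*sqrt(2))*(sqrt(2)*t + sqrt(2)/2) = sqrt(2)*t^4 - 14*t^3 - 5*sqrt(2)*t^3/2 - 23*sqrt(2)*t^2/2 + 35*t^2 - 5*sqrt(2)*t + 161*t + 70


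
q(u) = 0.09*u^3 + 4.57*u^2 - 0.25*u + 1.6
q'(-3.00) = -25.24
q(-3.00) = 41.05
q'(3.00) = 29.60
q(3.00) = 44.41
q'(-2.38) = -20.47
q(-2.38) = 26.87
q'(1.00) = 9.16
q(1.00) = 6.01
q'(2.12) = 20.34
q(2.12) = 22.47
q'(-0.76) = -7.04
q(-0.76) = 4.39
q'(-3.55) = -29.29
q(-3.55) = 56.05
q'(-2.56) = -21.88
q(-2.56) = 30.68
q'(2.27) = 21.89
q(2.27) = 25.63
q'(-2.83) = -23.95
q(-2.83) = 36.87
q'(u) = 0.27*u^2 + 9.14*u - 0.25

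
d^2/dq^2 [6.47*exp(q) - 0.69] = 6.47*exp(q)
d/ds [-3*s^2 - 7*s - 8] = -6*s - 7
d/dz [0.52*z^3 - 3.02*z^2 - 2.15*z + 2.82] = 1.56*z^2 - 6.04*z - 2.15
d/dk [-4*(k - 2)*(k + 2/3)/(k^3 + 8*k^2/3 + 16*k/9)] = 12*(9*k^3 - 36*k^2 - 36*k - 16)/(k^2*(27*k^3 + 108*k^2 + 144*k + 64))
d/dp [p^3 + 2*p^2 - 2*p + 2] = 3*p^2 + 4*p - 2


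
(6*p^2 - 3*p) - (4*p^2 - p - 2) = 2*p^2 - 2*p + 2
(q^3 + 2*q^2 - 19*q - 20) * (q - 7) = q^4 - 5*q^3 - 33*q^2 + 113*q + 140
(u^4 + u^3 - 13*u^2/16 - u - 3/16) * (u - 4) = u^5 - 3*u^4 - 77*u^3/16 + 9*u^2/4 + 61*u/16 + 3/4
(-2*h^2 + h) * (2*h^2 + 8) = -4*h^4 + 2*h^3 - 16*h^2 + 8*h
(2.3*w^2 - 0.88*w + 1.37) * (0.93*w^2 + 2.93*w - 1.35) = 2.139*w^4 + 5.9206*w^3 - 4.4093*w^2 + 5.2021*w - 1.8495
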